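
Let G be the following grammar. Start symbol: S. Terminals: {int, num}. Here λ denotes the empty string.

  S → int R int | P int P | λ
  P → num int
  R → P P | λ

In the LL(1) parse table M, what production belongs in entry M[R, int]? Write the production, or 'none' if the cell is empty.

R → λ

FIRST(P) = {num}
FIRST(S) = {λ, int, num}  (via P int P)
FIRST(R) = {λ, num}  (via P P)
FOLLOW(S) includes $ since S is the start symbol.
FOLLOW(R): in S→int R int, R is followed by int with FIRST {int}. Thus FOLLOW(R) = {int}.
For R → P P: FIRST(P P) = {num}, so it goes in M[R, t] for t ∈ {num}.
For R → λ: FIRST(λ) = {λ}, so it goes in M[R, t] for t ∈ {}; since λ ∈ FIRST, also for every t ∈ FOLLOW(R) = {int}.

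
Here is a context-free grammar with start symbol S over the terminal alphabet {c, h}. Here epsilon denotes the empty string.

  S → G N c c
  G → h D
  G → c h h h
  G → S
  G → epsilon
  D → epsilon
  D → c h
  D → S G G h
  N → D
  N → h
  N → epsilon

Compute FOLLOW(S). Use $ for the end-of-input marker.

FIRST(S): from S→G N c c we get {c, h}. So FIRST(S) = {c, h}.
FIRST(G): from G→h D we get {h}; from G→c h h h we get {c}; from G→S we get {c, h}; from G→epsilon we get {epsilon}. So FIRST(G) = {epsilon, c, h}.
FIRST(D): from D→epsilon we get {epsilon}; from D→c h we get {c}; from D→S G G h we get {c, h}. So FIRST(D) = {epsilon, c, h}.
FIRST(N): from N→D we get {epsilon, c, h}; from N→h we get {h}; from N→epsilon we get {epsilon}. So FIRST(N) = {epsilon, c, h}.
FOLLOW(S) includes $ since S is the start symbol.
FOLLOW(G): in S→G N c c, G is followed by N c c with FIRST {c, h}; in D→S G G h (occurrence 1), G is followed by G h with FIRST {c, h}; in D→S G G h (occurrence 2), G is followed by h with FIRST {h}. Thus FOLLOW(G) = {c, h}.
FOLLOW(S): in G→S, the suffix after S is empty, so FOLLOW(S) ⊇ FOLLOW(G) = {c, h}; in D→S G G h, S is followed by G G h with FIRST {c, h}. Thus FOLLOW(S) = {$, c, h}.
FOLLOW(N): in S→G N c c, N is followed by c c with FIRST {c}. Thus FOLLOW(N) = {c}.
FOLLOW(D): in G→h D, the suffix after D is empty, so FOLLOW(D) ⊇ FOLLOW(G) = {c, h}; in N→D, the suffix after D is empty, so FOLLOW(D) ⊇ FOLLOW(N) = {c}. Thus FOLLOW(D) = {c, h}.

{$, c, h}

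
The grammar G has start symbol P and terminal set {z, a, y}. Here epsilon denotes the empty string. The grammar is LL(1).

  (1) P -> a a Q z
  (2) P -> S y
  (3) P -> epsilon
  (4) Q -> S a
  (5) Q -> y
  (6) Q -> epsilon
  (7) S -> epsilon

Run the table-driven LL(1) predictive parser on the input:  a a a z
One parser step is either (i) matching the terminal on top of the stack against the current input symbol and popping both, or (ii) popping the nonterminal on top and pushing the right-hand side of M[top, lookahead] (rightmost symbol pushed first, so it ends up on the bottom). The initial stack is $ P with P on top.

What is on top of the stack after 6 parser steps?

step 1: stack=$ P  input=a a a z $  — expand P -> a a Q z
step 2: stack=$ z Q a a  input=a a a z $  — match a
step 3: stack=$ z Q a  input=a a z $  — match a
step 4: stack=$ z Q  input=a z $  — expand Q -> S a
step 5: stack=$ z a S  input=a z $  — expand S -> epsilon
step 6: stack=$ z a  input=a z $  — match a
Stack after step 6: $ z (top = z).

z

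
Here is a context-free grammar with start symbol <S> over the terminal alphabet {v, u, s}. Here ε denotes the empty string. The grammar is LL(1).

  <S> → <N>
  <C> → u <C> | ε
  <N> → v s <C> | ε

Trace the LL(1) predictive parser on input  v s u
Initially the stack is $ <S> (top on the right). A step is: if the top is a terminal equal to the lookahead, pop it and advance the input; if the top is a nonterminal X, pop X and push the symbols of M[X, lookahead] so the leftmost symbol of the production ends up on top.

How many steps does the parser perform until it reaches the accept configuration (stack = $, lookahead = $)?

7

step 1: stack=$ <S>  input=v s u $  — expand <S> → <N>
step 2: stack=$ <N>  input=v s u $  — expand <N> → v s <C>
step 3: stack=$ <C> s v  input=v s u $  — match v
step 4: stack=$ <C> s  input=s u $  — match s
step 5: stack=$ <C>  input=u $  — expand <C> → u <C>
step 6: stack=$ <C> u  input=u $  — match u
step 7: stack=$ <C>  input=$  — expand <C> → ε
Accept reached after 7 steps.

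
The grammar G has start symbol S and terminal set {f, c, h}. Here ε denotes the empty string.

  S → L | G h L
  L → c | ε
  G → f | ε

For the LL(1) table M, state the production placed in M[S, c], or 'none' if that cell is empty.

S → L

FIRST(L): from L→c we get {c}; from L→ε we get {ε}. So FIRST(L) = {ε, c}.
FIRST(G): from G→f we get {f}; from G→ε we get {ε}. So FIRST(G) = {ε, f}.
FIRST(S): from S→L we get {ε, c}; from S→G h L we get {f, h}. So FIRST(S) = {ε, c, f, h}.
FOLLOW(S) includes $ since S is the start symbol.
FOLLOW(S): S appears on no right-hand side. Thus FOLLOW(S) = {$}.
For S → L: FIRST(L) = {ε, c}, so it goes in M[S, t] for t ∈ {c}; since ε ∈ FIRST, also for every t ∈ FOLLOW(S) = {$}.
For S → G h L: FIRST(G h L) = {f, h}, so it goes in M[S, t] for t ∈ {f, h}.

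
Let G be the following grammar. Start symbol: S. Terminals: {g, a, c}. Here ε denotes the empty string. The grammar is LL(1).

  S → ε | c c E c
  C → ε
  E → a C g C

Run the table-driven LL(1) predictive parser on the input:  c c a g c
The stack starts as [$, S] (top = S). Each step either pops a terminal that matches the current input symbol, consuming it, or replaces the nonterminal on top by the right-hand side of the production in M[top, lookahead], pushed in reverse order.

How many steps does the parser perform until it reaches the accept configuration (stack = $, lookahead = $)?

9

     Stack        Input        Action
  1  $ S          c c a g c $  expand S → c c E c
  2  $ c E c c    c c a g c $  match c
  3  $ c E c      c a g c $    match c
  4  $ c E        a g c $      expand E → a C g C
  5  $ c C g C a  a g c $      match a
  6  $ c C g C    g c $        expand C → ε
  7  $ c C g      g c $        match g
  8  $ c C        c $          expand C → ε
  9  $ c          c $          match c
Accept reached after 9 steps.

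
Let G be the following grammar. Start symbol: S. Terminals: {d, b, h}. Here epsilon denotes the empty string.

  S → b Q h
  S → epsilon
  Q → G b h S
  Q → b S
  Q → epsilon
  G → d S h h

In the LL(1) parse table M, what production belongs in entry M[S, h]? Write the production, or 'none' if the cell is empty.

FIRST(S) = {epsilon, b}
FIRST(G) = {d}
FIRST(Q) = {epsilon, b, d}  (via G b h S)
FOLLOW(S) includes $ since S is the start symbol.
FOLLOW(Q): in S→b Q h, Q is followed by h with FIRST {h}. Thus FOLLOW(Q) = {h}.
FOLLOW(S): in Q→G b h S, the suffix after S is empty, so FOLLOW(S) ⊇ FOLLOW(Q) = {h}; in Q→b S, the suffix after S is empty, so FOLLOW(S) ⊇ FOLLOW(Q) = {h}; in G→d S h h, S is followed by h h with FIRST {h}. Thus FOLLOW(S) = {$, h}.
For S → b Q h: FIRST(b Q h) = {b}, so it goes in M[S, t] for t ∈ {b}.
For S → epsilon: FIRST(epsilon) = {epsilon}, so it goes in M[S, t] for t ∈ {}; since epsilon ∈ FIRST, also for every t ∈ FOLLOW(S) = {$, h}.

S → epsilon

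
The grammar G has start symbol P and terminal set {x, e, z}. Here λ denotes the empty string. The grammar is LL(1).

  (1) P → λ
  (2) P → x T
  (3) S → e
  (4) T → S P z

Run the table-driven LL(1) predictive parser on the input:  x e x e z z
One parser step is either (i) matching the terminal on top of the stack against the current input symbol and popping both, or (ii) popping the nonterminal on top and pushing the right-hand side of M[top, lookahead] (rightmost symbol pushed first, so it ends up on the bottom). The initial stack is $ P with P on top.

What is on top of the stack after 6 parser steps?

step 1: stack=$ P  input=x e x e z z $  — expand P → x T
step 2: stack=$ T x  input=x e x e z z $  — match x
step 3: stack=$ T  input=e x e z z $  — expand T → S P z
step 4: stack=$ z P S  input=e x e z z $  — expand S → e
step 5: stack=$ z P e  input=e x e z z $  — match e
step 6: stack=$ z P  input=x e z z $  — expand P → x T
Stack after step 6: $ z T x (top = x).

x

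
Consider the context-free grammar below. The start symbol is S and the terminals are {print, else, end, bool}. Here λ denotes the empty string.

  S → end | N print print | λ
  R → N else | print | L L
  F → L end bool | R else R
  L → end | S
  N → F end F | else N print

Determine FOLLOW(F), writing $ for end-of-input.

FIRST(S): from S→end we get {end}; from S→N print print we get {else, end, print}; from S→λ we get {λ}. So FIRST(S) = {λ, else, end, print}.
FIRST(L): from L→end we get {end}; from L→S we get {λ, else, end, print}. So FIRST(L) = {λ, else, end, print}.
FIRST(R): from R→N else we get {else, end, print}; from R→print we get {print}; from R→L L we get {λ, else, end, print}. So FIRST(R) = {λ, else, end, print}.
FIRST(F): from F→L end bool we get {else, end, print}; from F→R else R we get {else, end, print}. So FIRST(F) = {else, end, print}.
FIRST(N): from N→F end F we get {else, end, print}; from N→else N print we get {else}. So FIRST(N) = {else, end, print}.
FOLLOW(S) includes $ since S is the start symbol.
FOLLOW(N): in S→N print print, N is followed by print print with FIRST {print}; in R→N else, N is followed by else with FIRST {else}; in N→else N print, N is followed by print with FIRST {print}. Thus FOLLOW(N) = {else, print}.
FOLLOW(F): in N→F end F (occurrence 1), F is followed by end F with FIRST {end}; in N→F end F (occurrence 2), the suffix after F is empty, so FOLLOW(F) ⊇ FOLLOW(N) = {else, print}. Thus FOLLOW(F) = {else, end, print}.
FOLLOW(R): in F→R else R (occurrence 1), R is followed by else R with FIRST {else}; in F→R else R (occurrence 2), the suffix after R is empty, so FOLLOW(R) ⊇ FOLLOW(F) = {else, end, print}. Thus FOLLOW(R) = {else, end, print}.
FOLLOW(L): in R→L L (occurrence 1), L is followed by L with FIRST {λ, else, end, print}; in R→L L (occurrence 1), the suffix after L is nullable, so FOLLOW(L) ⊇ FOLLOW(R) = {else, end, print}; in R→L L (occurrence 2), the suffix after L is empty, so FOLLOW(L) ⊇ FOLLOW(R) = {else, end, print}; in F→L end bool, L is followed by end bool with FIRST {end}. Thus FOLLOW(L) = {else, end, print}.
FOLLOW(S): in L→S, the suffix after S is empty, so FOLLOW(S) ⊇ FOLLOW(L) = {else, end, print}. Thus FOLLOW(S) = {$, else, end, print}.

{else, end, print}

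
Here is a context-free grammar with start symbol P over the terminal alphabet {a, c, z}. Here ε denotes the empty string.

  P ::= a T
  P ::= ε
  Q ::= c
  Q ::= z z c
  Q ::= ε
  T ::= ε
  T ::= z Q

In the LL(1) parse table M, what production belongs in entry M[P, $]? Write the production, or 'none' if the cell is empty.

FIRST(P): from P::=a T we get {a}; from P::=ε we get {ε}. So FIRST(P) = {ε, a}.
FIRST(Q): from Q::=c we get {c}; from Q::=z z c we get {z}; from Q::=ε we get {ε}. So FIRST(Q) = {ε, c, z}.
FIRST(T): from T::=ε we get {ε}; from T::=z Q we get {z}. So FIRST(T) = {ε, z}.
FOLLOW(P) includes $ since P is the start symbol.
FOLLOW(P): P appears on no right-hand side. Thus FOLLOW(P) = {$}.
For P ::= a T: FIRST(a T) = {a}, so it goes in M[P, t] for t ∈ {a}.
For P ::= ε: FIRST(ε) = {ε}, so it goes in M[P, t] for t ∈ {}; since ε ∈ FIRST, also for every t ∈ FOLLOW(P) = {$}.

P ::= ε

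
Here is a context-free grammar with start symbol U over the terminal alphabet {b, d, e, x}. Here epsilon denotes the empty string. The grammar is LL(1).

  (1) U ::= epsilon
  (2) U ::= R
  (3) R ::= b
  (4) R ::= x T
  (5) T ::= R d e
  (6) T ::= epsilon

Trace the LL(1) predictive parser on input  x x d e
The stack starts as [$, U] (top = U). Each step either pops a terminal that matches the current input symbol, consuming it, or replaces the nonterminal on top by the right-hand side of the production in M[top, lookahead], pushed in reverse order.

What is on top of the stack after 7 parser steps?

d

     Stack      Input      Action
  1  $ U        x x d e $  expand U ::= R
  2  $ R        x x d e $  expand R ::= x T
  3  $ T x      x x d e $  match x
  4  $ T        x d e $    expand T ::= R d e
  5  $ e d R    x d e $    expand R ::= x T
  6  $ e d T x  x d e $    match x
  7  $ e d T    d e $      expand T ::= epsilon
Stack after step 7: $ e d (top = d).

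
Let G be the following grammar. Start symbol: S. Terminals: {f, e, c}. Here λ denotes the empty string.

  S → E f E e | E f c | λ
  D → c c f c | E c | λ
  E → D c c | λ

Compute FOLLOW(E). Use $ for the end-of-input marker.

{c, e, f}

FIRST(S): from S→E f E e we get {c, f}; from S→E f c we get {c, f}; from S→λ we get {λ}. So FIRST(S) = {λ, c, f}.
FIRST(D): from D→c c f c we get {c}; from D→E c we get {c}; from D→λ we get {λ}. So FIRST(D) = {λ, c}.
FIRST(E): from E→D c c we get {c}; from E→λ we get {λ}. So FIRST(E) = {λ, c}.
FOLLOW(S) includes $ since S is the start symbol.
FOLLOW(S): S appears on no right-hand side. Thus FOLLOW(S) = {$}.
FOLLOW(D): in E→D c c, D is followed by c c with FIRST {c}. Thus FOLLOW(D) = {c}.
FOLLOW(E): in S→E f E e (occurrence 1), E is followed by f E e with FIRST {f}; in S→E f E e (occurrence 2), E is followed by e with FIRST {e}; in S→E f c, E is followed by f c with FIRST {f}; in D→E c, E is followed by c with FIRST {c}. Thus FOLLOW(E) = {c, e, f}.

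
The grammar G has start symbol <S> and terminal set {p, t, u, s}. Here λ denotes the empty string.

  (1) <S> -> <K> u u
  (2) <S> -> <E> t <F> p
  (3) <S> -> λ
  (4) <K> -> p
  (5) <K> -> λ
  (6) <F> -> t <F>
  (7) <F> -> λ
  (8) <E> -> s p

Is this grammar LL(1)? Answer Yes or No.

FIRST(<S>) = {λ, p, s, u}
FIRST(<K>) = {λ, p}
FIRST(<F>) = {λ, t}
FIRST(<E>) = {s}
FOLLOW(<S>) = {$}
FOLLOW(<K>) = {u}
FOLLOW(<F>) = {p}
FOLLOW(<E>) = {t}
Each cell of M receives at most one production.

Yes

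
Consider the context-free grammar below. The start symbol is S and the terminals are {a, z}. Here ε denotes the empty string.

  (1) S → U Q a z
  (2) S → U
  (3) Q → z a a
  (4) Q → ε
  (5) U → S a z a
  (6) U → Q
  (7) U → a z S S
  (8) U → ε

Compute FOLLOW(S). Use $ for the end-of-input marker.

FIRST(Q) = {ε, z}
FIRST(S) = {ε, a, z}  (via U Q a z, U)
FIRST(U) = {ε, a, z}  (via S a z a, Q)
FOLLOW(S) includes $ since S is the start symbol.
FOLLOW(S): in U→S a z a, S is followed by a z a with FIRST {a}; in U→a z S S (occurrence 1), S is followed by S with FIRST {ε, a, z}; in U→a z S S (occurrence 1), the suffix after S is nullable, so FOLLOW(S) ⊇ FOLLOW(U) = {$, a, z}; in U→a z S S (occurrence 2), the suffix after S is empty, so FOLLOW(S) ⊇ FOLLOW(U) = {$, a, z}. Thus FOLLOW(S) = {$, a, z}.
FOLLOW(U): in S→U Q a z, U is followed by Q a z with FIRST {a, z}; in S→U, the suffix after U is empty, so FOLLOW(U) ⊇ FOLLOW(S) = {$, a, z}. Thus FOLLOW(U) = {$, a, z}.
FOLLOW(Q): in S→U Q a z, Q is followed by a z with FIRST {a}; in U→Q, the suffix after Q is empty, so FOLLOW(Q) ⊇ FOLLOW(U) = {$, a, z}. Thus FOLLOW(Q) = {$, a, z}.

{$, a, z}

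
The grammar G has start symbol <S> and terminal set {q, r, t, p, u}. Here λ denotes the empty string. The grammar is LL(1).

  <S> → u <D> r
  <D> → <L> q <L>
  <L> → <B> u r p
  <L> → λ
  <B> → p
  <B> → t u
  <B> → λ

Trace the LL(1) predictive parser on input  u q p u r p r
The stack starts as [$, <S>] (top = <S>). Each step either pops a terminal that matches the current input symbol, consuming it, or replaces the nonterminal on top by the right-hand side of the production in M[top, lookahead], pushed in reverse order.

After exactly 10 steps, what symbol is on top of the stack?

p

step 1: stack=$ <S>  input=u q p u r p r $  — expand <S> → u <D> r
step 2: stack=$ r <D> u  input=u q p u r p r $  — match u
step 3: stack=$ r <D>  input=q p u r p r $  — expand <D> → <L> q <L>
step 4: stack=$ r <L> q <L>  input=q p u r p r $  — expand <L> → λ
step 5: stack=$ r <L> q  input=q p u r p r $  — match q
step 6: stack=$ r <L>  input=p u r p r $  — expand <L> → <B> u r p
step 7: stack=$ r p r u <B>  input=p u r p r $  — expand <B> → p
step 8: stack=$ r p r u p  input=p u r p r $  — match p
step 9: stack=$ r p r u  input=u r p r $  — match u
step 10: stack=$ r p r  input=r p r $  — match r
Stack after step 10: $ r p (top = p).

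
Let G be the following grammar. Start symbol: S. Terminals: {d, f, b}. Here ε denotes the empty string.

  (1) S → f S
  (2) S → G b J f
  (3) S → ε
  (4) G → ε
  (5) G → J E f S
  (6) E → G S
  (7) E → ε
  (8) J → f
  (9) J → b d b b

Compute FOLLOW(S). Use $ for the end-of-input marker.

FIRST(J): from J→f we get {f}; from J→b d b b we get {b}. So FIRST(J) = {b, f}.
FIRST(G): from G→ε we get {ε}; from G→J E f S we get {b, f}. So FIRST(G) = {ε, b, f}.
FIRST(S): from S→f S we get {f}; from S→G b J f we get {b, f}; from S→ε we get {ε}. So FIRST(S) = {ε, b, f}.
FIRST(E): from E→G S we get {ε, b, f}; from E→ε we get {ε}. So FIRST(E) = {ε, b, f}.
FOLLOW(S) includes $ since S is the start symbol.
FOLLOW(E): in G→J E f S, E is followed by f S with FIRST {f}. Thus FOLLOW(E) = {f}.
FOLLOW(G): in S→G b J f, G is followed by b J f with FIRST {b}; in E→G S, G is followed by S with FIRST {ε, b, f}; in E→G S, the suffix after G is nullable, so FOLLOW(G) ⊇ FOLLOW(E) = {f}. Thus FOLLOW(G) = {b, f}.
FOLLOW(S): in S→f S, the suffix after S is empty (adds nothing new); in G→J E f S, the suffix after S is empty, so FOLLOW(S) ⊇ FOLLOW(G) = {b, f}; in E→G S, the suffix after S is empty, so FOLLOW(S) ⊇ FOLLOW(E) = {f}. Thus FOLLOW(S) = {$, b, f}.
FOLLOW(J): in S→G b J f, J is followed by f with FIRST {f}; in G→J E f S, J is followed by E f S with FIRST {b, f}. Thus FOLLOW(J) = {b, f}.

{$, b, f}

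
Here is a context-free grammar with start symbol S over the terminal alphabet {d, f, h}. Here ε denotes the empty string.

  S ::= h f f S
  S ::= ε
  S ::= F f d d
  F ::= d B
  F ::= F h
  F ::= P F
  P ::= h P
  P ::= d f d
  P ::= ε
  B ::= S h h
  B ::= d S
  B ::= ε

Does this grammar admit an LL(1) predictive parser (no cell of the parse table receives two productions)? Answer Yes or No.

No

FIRST(S) = {ε, d, h}
FIRST(F) = {d, h}
FIRST(P) = {ε, d, h}
FIRST(B) = {ε, d, h}
FOLLOW(S) = {$, f, h}
FOLLOW(F) = {f, h}
FOLLOW(P) = {d, h}
FOLLOW(B) = {f, h}
Cell M[B, d] receives both B ::= S h h and B ::= d S — the grammar is not LL(1).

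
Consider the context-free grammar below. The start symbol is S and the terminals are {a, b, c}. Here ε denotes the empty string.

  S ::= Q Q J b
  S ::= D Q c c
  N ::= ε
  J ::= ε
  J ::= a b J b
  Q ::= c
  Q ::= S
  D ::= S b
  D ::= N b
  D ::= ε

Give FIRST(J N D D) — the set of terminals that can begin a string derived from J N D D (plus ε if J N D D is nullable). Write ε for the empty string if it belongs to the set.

{ε, a, b, c}

FIRST(N): from N::=ε we get {ε}. So FIRST(N) = {ε}.
FIRST(J): from J::=ε we get {ε}; from J::=a b J b we get {a}. So FIRST(J) = {ε, a}.
FIRST(S): from S::=Q Q J b we get {b, c}; from S::=D Q c c we get {b, c}. So FIRST(S) = {b, c}.
FIRST(Q): from Q::=c we get {c}; from Q::=S we get {b, c}. So FIRST(Q) = {b, c}.
FIRST(D): from D::=S b we get {b, c}; from D::=N b we get {b}; from D::=ε we get {ε}. So FIRST(D) = {ε, b, c}.
FIRST(J N D D): take FIRST of each symbol in turn, carrying on past any symbol whose FIRST contains ε; result {ε, a, b, c}.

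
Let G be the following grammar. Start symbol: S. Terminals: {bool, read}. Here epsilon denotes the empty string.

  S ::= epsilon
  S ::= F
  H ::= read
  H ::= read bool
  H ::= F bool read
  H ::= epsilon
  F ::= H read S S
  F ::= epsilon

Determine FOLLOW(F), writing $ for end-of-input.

FIRST(S): from S::=epsilon we get {epsilon}; from S::=F we get {epsilon, bool, read}. So FIRST(S) = {epsilon, bool, read}.
FIRST(H): from H::=read we get {read}; from H::=read bool we get {read}; from H::=F bool read we get {bool, read}; from H::=epsilon we get {epsilon}. So FIRST(H) = {epsilon, bool, read}.
FIRST(F): from F::=H read S S we get {bool, read}; from F::=epsilon we get {epsilon}. So FIRST(F) = {epsilon, bool, read}.
FOLLOW(S) includes $ since S is the start symbol.
FOLLOW(H): in F::=H read S S, H is followed by read S S with FIRST {read}. Thus FOLLOW(H) = {read}.
FOLLOW(S): in F::=H read S S (occurrence 1), S is followed by S with FIRST {epsilon, bool, read}; in F::=H read S S (occurrence 1), the suffix after S is nullable, so FOLLOW(S) ⊇ FOLLOW(F) = {$, bool, read}; in F::=H read S S (occurrence 2), the suffix after S is empty, so FOLLOW(S) ⊇ FOLLOW(F) = {$, bool, read}. Thus FOLLOW(S) = {$, bool, read}.
FOLLOW(F): in S::=F, the suffix after F is empty, so FOLLOW(F) ⊇ FOLLOW(S) = {$, bool, read}; in H::=F bool read, F is followed by bool read with FIRST {bool}. Thus FOLLOW(F) = {$, bool, read}.

{$, bool, read}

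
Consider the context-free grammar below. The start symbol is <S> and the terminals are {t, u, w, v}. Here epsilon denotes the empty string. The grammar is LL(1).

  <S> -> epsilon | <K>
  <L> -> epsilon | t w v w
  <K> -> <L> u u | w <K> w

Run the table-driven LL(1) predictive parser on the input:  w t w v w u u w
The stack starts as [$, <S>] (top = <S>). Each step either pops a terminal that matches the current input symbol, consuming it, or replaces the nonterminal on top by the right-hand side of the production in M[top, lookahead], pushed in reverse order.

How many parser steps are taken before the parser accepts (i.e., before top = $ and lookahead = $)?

step 1: stack=$ <S>  input=w t w v w u u w $  — expand <S> -> <K>
step 2: stack=$ <K>  input=w t w v w u u w $  — expand <K> -> w <K> w
step 3: stack=$ w <K> w  input=w t w v w u u w $  — match w
step 4: stack=$ w <K>  input=t w v w u u w $  — expand <K> -> <L> u u
step 5: stack=$ w u u <L>  input=t w v w u u w $  — expand <L> -> t w v w
step 6: stack=$ w u u w v w t  input=t w v w u u w $  — match t
step 7: stack=$ w u u w v w  input=w v w u u w $  — match w
step 8: stack=$ w u u w v  input=v w u u w $  — match v
step 9: stack=$ w u u w  input=w u u w $  — match w
step 10: stack=$ w u u  input=u u w $  — match u
step 11: stack=$ w u  input=u w $  — match u
step 12: stack=$ w  input=w $  — match w
Accept reached after 12 steps.

12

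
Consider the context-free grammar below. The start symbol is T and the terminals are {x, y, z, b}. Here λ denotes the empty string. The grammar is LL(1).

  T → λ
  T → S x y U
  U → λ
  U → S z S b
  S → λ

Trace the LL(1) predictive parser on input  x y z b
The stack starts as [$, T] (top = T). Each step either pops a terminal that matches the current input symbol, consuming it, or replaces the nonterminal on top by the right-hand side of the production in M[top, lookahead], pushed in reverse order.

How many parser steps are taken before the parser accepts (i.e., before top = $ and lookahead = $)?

     Stack      Input      Action
  1  $ T        x y z b $  expand T → S x y U
  2  $ U y x S  x y z b $  expand S → λ
  3  $ U y x    x y z b $  match x
  4  $ U y      y z b $    match y
  5  $ U        z b $      expand U → S z S b
  6  $ b S z S  z b $      expand S → λ
  7  $ b S z    z b $      match z
  8  $ b S      b $        expand S → λ
  9  $ b        b $        match b
Accept reached after 9 steps.

9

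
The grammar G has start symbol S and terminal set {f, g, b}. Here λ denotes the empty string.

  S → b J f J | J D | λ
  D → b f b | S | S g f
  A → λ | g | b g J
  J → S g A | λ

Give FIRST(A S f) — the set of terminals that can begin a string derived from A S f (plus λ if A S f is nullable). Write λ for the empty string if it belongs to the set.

{b, f, g}

FIRST(A) = {λ, b, g}
FIRST(S) = {λ, b, g}  (via J D)
FIRST(D) = {λ, b, g}  (via S, S g f)
FIRST(J) = {λ, b, g}  (via S g A)
FIRST(A S f): take FIRST of each symbol in turn, carrying on past any symbol whose FIRST contains λ; result {b, f, g}.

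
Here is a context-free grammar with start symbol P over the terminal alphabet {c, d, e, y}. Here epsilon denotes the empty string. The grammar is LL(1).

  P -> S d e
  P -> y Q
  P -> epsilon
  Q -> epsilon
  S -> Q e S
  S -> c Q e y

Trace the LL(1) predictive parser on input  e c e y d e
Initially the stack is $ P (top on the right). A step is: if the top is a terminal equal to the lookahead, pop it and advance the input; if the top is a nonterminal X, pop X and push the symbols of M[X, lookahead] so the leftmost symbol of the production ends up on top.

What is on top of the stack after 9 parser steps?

     Stack          Input          Action
  1  $ P            e c e y d e $  expand P -> S d e
  2  $ e d S        e c e y d e $  expand S -> Q e S
  3  $ e d S e Q    e c e y d e $  expand Q -> epsilon
  4  $ e d S e      e c e y d e $  match e
  5  $ e d S        c e y d e $    expand S -> c Q e y
  6  $ e d y e Q c  c e y d e $    match c
  7  $ e d y e Q    e y d e $      expand Q -> epsilon
  8  $ e d y e      e y d e $      match e
  9  $ e d y        y d e $        match y
Stack after step 9: $ e d (top = d).

d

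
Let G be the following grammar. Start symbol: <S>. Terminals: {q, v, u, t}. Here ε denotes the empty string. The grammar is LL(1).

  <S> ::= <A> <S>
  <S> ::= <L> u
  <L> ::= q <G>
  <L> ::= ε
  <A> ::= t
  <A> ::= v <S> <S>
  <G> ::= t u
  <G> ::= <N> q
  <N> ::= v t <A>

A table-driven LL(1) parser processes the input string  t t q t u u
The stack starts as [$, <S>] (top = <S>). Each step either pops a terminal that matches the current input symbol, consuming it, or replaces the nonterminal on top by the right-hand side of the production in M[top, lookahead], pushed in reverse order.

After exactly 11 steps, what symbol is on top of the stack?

u

      Stack      Input          Action
   1  $ <S>      t t q t u u $  expand <S> ::= <A> <S>
   2  $ <S> <A>  t t q t u u $  expand <A> ::= t
   3  $ <S> t    t t q t u u $  match t
   4  $ <S>      t q t u u $    expand <S> ::= <A> <S>
   5  $ <S> <A>  t q t u u $    expand <A> ::= t
   6  $ <S> t    t q t u u $    match t
   7  $ <S>      q t u u $      expand <S> ::= <L> u
   8  $ u <L>    q t u u $      expand <L> ::= q <G>
   9  $ u <G> q  q t u u $      match q
  10  $ u <G>    t u u $        expand <G> ::= t u
  11  $ u u t    t u u $        match t
Stack after step 11: $ u u (top = u).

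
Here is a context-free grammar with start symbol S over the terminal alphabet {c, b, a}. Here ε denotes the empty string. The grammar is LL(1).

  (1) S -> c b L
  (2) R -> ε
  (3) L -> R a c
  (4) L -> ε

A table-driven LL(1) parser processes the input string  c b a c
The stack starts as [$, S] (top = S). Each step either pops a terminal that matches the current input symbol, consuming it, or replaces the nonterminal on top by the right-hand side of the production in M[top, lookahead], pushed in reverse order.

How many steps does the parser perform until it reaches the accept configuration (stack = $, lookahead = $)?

7

step 1: stack=$ S  input=c b a c $  — expand S -> c b L
step 2: stack=$ L b c  input=c b a c $  — match c
step 3: stack=$ L b  input=b a c $  — match b
step 4: stack=$ L  input=a c $  — expand L -> R a c
step 5: stack=$ c a R  input=a c $  — expand R -> ε
step 6: stack=$ c a  input=a c $  — match a
step 7: stack=$ c  input=c $  — match c
Accept reached after 7 steps.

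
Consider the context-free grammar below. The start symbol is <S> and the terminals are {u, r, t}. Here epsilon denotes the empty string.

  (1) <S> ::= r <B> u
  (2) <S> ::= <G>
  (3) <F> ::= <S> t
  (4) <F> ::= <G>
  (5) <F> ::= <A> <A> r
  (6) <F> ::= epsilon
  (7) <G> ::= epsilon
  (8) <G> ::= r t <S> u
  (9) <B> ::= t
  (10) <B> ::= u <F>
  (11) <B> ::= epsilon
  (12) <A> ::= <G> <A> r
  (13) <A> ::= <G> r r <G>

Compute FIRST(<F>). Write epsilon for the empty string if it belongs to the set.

FIRST(<G>) = {epsilon, r}
FIRST(<B>) = {epsilon, t, u}
FIRST(<S>) = {epsilon, r}  (via <G>)
FIRST(<A>) = {r}  (via <G> <A> r, <G> r r <G>)
FIRST(<F>) = {epsilon, r, t}  (via <S> t, <G>, <A> <A> r)

{epsilon, r, t}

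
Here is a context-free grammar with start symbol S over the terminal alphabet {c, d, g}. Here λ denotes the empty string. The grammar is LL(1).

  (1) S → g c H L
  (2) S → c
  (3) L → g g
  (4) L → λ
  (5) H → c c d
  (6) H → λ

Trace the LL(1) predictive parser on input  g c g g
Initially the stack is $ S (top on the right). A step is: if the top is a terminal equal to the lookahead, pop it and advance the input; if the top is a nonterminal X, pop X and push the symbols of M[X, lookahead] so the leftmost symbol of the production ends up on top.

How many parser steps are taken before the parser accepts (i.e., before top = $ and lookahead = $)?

7

     Stack      Input      Action
  1  $ S        g c g g $  expand S → g c H L
  2  $ L H c g  g c g g $  match g
  3  $ L H c    c g g $    match c
  4  $ L H      g g $      expand H → λ
  5  $ L        g g $      expand L → g g
  6  $ g g      g g $      match g
  7  $ g        g $        match g
Accept reached after 7 steps.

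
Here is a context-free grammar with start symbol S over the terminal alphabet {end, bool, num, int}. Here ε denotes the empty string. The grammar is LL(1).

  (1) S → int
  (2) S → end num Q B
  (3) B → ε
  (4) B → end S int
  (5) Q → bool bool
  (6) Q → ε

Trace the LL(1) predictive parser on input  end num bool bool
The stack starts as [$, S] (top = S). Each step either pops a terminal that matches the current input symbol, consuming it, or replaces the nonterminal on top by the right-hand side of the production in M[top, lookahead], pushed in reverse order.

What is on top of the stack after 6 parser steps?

step 1: stack=$ S  input=end num bool bool $  — expand S → end num Q B
step 2: stack=$ B Q num end  input=end num bool bool $  — match end
step 3: stack=$ B Q num  input=num bool bool $  — match num
step 4: stack=$ B Q  input=bool bool $  — expand Q → bool bool
step 5: stack=$ B bool bool  input=bool bool $  — match bool
step 6: stack=$ B bool  input=bool $  — match bool
Stack after step 6: $ B (top = B).

B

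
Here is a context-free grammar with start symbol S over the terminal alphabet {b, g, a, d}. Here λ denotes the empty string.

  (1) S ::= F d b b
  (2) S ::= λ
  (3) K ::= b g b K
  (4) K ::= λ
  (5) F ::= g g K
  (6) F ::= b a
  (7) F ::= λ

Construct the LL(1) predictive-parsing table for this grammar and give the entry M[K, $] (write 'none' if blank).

none

FIRST(K): from K::=b g b K we get {b}; from K::=λ we get {λ}. So FIRST(K) = {λ, b}.
FIRST(F): from F::=g g K we get {g}; from F::=b a we get {b}; from F::=λ we get {λ}. So FIRST(F) = {λ, b, g}.
FIRST(S): from S::=F d b b we get {b, d, g}; from S::=λ we get {λ}. So FIRST(S) = {λ, b, d, g}.
FOLLOW(S) includes $ since S is the start symbol.
FOLLOW(F): in S::=F d b b, F is followed by d b b with FIRST {d}. Thus FOLLOW(F) = {d}.
FOLLOW(K): in K::=b g b K, the suffix after K is empty (adds nothing new); in F::=g g K, the suffix after K is empty, so FOLLOW(K) ⊇ FOLLOW(F) = {d}. Thus FOLLOW(K) = {d}.
For K ::= b g b K: FIRST(b g b K) = {b}, so it goes in M[K, t] for t ∈ {b}.
For K ::= λ: FIRST(λ) = {λ}, so it goes in M[K, t] for t ∈ {}; since λ ∈ FIRST, also for every t ∈ FOLLOW(K) = {d}.
None of these place a production in M[K, $].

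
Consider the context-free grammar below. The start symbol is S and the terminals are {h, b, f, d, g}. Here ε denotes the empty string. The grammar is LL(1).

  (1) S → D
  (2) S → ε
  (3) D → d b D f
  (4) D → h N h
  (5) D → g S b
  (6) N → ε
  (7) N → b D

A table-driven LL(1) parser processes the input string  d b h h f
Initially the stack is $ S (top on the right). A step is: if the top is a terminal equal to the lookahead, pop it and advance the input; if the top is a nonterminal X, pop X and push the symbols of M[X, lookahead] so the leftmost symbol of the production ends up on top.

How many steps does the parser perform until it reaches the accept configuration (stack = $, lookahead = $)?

step 1: stack=$ S  input=d b h h f $  — expand S → D
step 2: stack=$ D  input=d b h h f $  — expand D → d b D f
step 3: stack=$ f D b d  input=d b h h f $  — match d
step 4: stack=$ f D b  input=b h h f $  — match b
step 5: stack=$ f D  input=h h f $  — expand D → h N h
step 6: stack=$ f h N h  input=h h f $  — match h
step 7: stack=$ f h N  input=h f $  — expand N → ε
step 8: stack=$ f h  input=h f $  — match h
step 9: stack=$ f  input=f $  — match f
Accept reached after 9 steps.

9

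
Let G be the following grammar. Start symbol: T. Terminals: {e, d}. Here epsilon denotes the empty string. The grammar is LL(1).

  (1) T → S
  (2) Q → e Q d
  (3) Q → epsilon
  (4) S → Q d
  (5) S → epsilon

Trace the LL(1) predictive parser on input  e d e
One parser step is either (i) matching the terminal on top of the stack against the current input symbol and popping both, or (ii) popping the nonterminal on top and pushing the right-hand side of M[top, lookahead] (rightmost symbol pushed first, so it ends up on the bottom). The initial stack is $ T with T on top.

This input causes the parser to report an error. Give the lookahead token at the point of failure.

     Stack      Input    Action
  1  $ T        e d e $  expand T → S
  2  $ S        e d e $  expand S → Q d
  3  $ d Q      e d e $  expand Q → e Q d
  4  $ d d Q e  e d e $  match e
  5  $ d d Q    d e $    expand Q → epsilon
  6  $ d d      d e $    match d
  7  $ d        e $      error: top is terminal d but lookahead is e

e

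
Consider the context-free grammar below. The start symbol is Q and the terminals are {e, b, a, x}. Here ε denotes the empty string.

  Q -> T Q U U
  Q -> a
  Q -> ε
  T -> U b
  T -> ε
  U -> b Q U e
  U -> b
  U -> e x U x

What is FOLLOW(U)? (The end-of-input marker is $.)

FIRST(U) = {b, e}
FIRST(T) = {ε, b, e}  (via U b)
FIRST(Q) = {ε, a, b, e}  (via T Q U U)
FOLLOW(Q) includes $ since Q is the start symbol.
FOLLOW(Q): in Q->T Q U U, Q is followed by U U with FIRST {b, e}; in U->b Q U e, Q is followed by U e with FIRST {b, e}. Thus FOLLOW(Q) = {$, b, e}.
FOLLOW(T): in Q->T Q U U, T is followed by Q U U with FIRST {a, b, e}. Thus FOLLOW(T) = {a, b, e}.
FOLLOW(U): in Q->T Q U U (occurrence 1), U is followed by U with FIRST {b, e}; in Q->T Q U U (occurrence 2), the suffix after U is empty, so FOLLOW(U) ⊇ FOLLOW(Q) = {$, b, e}; in T->U b, U is followed by b with FIRST {b}; in U->b Q U e, U is followed by e with FIRST {e}; in U->e x U x, U is followed by x with FIRST {x}. Thus FOLLOW(U) = {$, b, e, x}.

{$, b, e, x}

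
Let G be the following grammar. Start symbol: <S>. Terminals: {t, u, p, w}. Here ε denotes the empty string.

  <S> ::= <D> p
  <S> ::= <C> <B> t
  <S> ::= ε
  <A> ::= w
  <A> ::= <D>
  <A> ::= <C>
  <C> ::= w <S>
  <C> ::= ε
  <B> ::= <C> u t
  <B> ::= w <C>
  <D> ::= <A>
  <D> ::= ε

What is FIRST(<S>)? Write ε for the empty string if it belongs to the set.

{ε, p, u, w}

FIRST(<C>) = {ε, w}
FIRST(<B>) = {u, w}  (via <C> u t)
FIRST(<S>) = {ε, p, u, w}  (via <D> p, <C> <B> t)
FIRST(<A>) = {ε, w}  (via <D>, <C>)
FIRST(<D>) = {ε, w}  (via <A>)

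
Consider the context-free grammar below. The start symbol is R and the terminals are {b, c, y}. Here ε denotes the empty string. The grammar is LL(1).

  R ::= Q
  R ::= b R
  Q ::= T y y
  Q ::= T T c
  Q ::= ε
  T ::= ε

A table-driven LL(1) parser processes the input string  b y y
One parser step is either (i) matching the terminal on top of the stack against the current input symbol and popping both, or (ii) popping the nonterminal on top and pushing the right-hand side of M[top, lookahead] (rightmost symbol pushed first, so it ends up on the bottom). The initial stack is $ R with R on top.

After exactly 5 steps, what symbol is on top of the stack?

y

step 1: stack=$ R  input=b y y $  — expand R ::= b R
step 2: stack=$ R b  input=b y y $  — match b
step 3: stack=$ R  input=y y $  — expand R ::= Q
step 4: stack=$ Q  input=y y $  — expand Q ::= T y y
step 5: stack=$ y y T  input=y y $  — expand T ::= ε
Stack after step 5: $ y y (top = y).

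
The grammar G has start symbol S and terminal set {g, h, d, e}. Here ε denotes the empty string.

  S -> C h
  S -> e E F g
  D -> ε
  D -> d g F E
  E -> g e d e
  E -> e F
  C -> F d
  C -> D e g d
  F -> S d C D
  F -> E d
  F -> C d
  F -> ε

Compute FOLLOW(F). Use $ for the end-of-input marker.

FIRST(D) = {ε, d}
FIRST(E) = {e, g}
FIRST(S) = {d, e, g}  (via C h)
FIRST(C) = {d, e, g}  (via F d, D e g d)
FIRST(F) = {ε, d, e, g}  (via S d C D, E d, C d)
FOLLOW(S) includes $ since S is the start symbol.
FOLLOW(S): in F->S d C D, S is followed by d C D with FIRST {d}. Thus FOLLOW(S) = {$, d}.
FOLLOW(D): in C->D e g d, D is followed by e g d with FIRST {e}; in F->S d C D, the suffix after D is empty, so FOLLOW(D) ⊇ FOLLOW(F) = {d, e, g}. Thus FOLLOW(D) = {d, e, g}.
FOLLOW(E): in S->e E F g, E is followed by F g with FIRST {d, e, g}; in D->d g F E, the suffix after E is empty, so FOLLOW(E) ⊇ FOLLOW(D) = {d, e, g}; in F->E d, E is followed by d with FIRST {d}. Thus FOLLOW(E) = {d, e, g}.
FOLLOW(F): in S->e E F g, F is followed by g with FIRST {g}; in D->d g F E, F is followed by E with FIRST {e, g}; in E->e F, the suffix after F is empty, so FOLLOW(F) ⊇ FOLLOW(E) = {d, e, g}; in C->F d, F is followed by d with FIRST {d}. Thus FOLLOW(F) = {d, e, g}.
FOLLOW(C): in S->C h, C is followed by h with FIRST {h}; in F->S d C D, C is followed by D with FIRST {ε, d}; in F->S d C D, the suffix after C is nullable, so FOLLOW(C) ⊇ FOLLOW(F) = {d, e, g}; in F->C d, C is followed by d with FIRST {d}. Thus FOLLOW(C) = {d, e, g, h}.

{d, e, g}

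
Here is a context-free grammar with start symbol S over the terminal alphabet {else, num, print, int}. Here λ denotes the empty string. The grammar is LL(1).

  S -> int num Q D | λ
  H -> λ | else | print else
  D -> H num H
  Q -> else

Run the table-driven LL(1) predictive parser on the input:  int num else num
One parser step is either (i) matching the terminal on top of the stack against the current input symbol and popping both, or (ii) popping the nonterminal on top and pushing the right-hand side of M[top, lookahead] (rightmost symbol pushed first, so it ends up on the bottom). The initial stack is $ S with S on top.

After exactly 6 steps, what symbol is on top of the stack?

     Stack          Input               Action
  1  $ S            int num else num $  expand S -> int num Q D
  2  $ D Q num int  int num else num $  match int
  3  $ D Q num      num else num $      match num
  4  $ D Q          else num $          expand Q -> else
  5  $ D else       else num $          match else
  6  $ D            num $               expand D -> H num H
Stack after step 6: $ H num H (top = H).

H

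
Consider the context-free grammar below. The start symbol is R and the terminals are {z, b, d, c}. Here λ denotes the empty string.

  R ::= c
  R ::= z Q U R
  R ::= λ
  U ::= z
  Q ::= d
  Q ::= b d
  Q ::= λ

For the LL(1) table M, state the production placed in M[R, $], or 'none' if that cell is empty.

R ::= λ

FIRST(R): from R::=c we get {c}; from R::=z Q U R we get {z}; from R::=λ we get {λ}. So FIRST(R) = {λ, c, z}.
FIRST(U): from U::=z we get {z}. So FIRST(U) = {z}.
FIRST(Q): from Q::=d we get {d}; from Q::=b d we get {b}; from Q::=λ we get {λ}. So FIRST(Q) = {λ, b, d}.
FOLLOW(R) includes $ since R is the start symbol.
FOLLOW(R): in R::=z Q U R, the suffix after R is empty (adds nothing new). Thus FOLLOW(R) = {$}.
For R ::= c: FIRST(c) = {c}, so it goes in M[R, t] for t ∈ {c}.
For R ::= z Q U R: FIRST(z Q U R) = {z}, so it goes in M[R, t] for t ∈ {z}.
For R ::= λ: FIRST(λ) = {λ}, so it goes in M[R, t] for t ∈ {}; since λ ∈ FIRST, also for every t ∈ FOLLOW(R) = {$}.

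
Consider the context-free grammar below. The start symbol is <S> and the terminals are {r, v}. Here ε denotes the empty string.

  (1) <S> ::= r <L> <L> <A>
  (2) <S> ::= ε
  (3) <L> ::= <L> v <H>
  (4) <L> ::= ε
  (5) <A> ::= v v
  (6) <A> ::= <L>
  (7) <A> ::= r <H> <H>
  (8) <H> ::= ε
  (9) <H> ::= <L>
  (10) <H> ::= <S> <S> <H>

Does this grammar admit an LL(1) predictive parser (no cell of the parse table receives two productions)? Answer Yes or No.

No

FIRST(<S>) = {ε, r}
FIRST(<L>) = {ε, v}
FIRST(<A>) = {ε, r, v}
FIRST(<H>) = {ε, r, v}
FOLLOW(<S>) = {$, r, v}
FOLLOW(<L>) = {$, r, v}
FOLLOW(<A>) = {$, r, v}
FOLLOW(<H>) = {$, r, v}
Cell M[<A>, r] receives both <A> ::= <L> and <A> ::= r <H> <H> — the grammar is not LL(1).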